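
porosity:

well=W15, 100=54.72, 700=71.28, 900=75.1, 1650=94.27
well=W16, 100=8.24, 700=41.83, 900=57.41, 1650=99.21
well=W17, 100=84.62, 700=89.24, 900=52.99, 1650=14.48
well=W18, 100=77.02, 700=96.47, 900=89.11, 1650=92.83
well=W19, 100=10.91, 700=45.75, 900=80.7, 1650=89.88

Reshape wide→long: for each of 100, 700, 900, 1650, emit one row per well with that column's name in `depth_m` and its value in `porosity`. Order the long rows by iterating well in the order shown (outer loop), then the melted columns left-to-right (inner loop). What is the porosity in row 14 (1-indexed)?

96.47

20 rows total (5 × 4). Row 14: index ⌊(14-1)/4⌋ = 3 into well → W18; (14-1) mod 4 = 1 into the melted columns → 700.
So row 14 is (W18, 700, 96.47); porosity = 96.47.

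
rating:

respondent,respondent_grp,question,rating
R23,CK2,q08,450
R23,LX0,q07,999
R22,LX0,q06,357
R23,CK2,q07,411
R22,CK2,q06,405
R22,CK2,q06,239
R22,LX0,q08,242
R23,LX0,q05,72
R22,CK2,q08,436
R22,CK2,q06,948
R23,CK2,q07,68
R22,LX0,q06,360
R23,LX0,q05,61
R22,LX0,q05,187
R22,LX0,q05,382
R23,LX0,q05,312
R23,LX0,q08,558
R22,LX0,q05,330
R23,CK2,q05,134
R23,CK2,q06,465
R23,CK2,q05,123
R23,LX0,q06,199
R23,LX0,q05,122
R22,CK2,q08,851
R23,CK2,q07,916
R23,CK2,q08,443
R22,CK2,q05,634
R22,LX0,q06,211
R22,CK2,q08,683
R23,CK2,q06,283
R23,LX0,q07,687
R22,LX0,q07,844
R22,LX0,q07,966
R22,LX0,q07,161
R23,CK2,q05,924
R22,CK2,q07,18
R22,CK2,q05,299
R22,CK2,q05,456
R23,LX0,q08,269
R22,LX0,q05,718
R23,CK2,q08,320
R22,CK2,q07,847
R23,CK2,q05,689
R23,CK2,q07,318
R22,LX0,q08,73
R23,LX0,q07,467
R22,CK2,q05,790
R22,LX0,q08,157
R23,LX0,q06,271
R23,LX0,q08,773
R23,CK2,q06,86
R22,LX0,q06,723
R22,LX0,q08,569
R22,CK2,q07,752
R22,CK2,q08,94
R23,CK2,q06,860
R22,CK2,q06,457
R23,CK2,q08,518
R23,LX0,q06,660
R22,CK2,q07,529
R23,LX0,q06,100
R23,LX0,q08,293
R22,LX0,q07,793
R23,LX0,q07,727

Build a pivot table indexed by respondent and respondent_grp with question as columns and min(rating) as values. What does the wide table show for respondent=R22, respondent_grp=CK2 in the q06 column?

239

Rows with respondent=R22, respondent_grp=CK2 and question=q06: rating values are 405, 239, 948, 457.
min(405, 239, 948, 457) = 239.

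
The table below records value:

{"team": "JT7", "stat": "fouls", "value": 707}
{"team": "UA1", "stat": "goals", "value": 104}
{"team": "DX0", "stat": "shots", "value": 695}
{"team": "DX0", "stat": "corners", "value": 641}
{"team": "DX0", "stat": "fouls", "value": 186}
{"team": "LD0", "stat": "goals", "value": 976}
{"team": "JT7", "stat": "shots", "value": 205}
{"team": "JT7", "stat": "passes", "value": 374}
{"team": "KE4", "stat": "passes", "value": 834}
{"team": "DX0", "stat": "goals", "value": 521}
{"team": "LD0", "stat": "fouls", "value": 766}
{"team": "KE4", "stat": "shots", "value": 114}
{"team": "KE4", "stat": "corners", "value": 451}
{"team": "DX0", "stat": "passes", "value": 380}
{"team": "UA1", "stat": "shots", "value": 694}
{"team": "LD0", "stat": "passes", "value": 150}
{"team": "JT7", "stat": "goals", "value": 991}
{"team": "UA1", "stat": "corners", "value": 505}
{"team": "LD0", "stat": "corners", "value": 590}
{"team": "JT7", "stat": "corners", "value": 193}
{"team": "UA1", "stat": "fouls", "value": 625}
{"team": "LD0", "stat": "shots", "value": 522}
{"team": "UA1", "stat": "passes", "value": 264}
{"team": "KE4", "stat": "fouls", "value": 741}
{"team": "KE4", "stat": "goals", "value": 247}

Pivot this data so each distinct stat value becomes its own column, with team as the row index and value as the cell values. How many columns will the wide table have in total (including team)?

6

1 column for team plus 5 distinct stat values → 6 columns.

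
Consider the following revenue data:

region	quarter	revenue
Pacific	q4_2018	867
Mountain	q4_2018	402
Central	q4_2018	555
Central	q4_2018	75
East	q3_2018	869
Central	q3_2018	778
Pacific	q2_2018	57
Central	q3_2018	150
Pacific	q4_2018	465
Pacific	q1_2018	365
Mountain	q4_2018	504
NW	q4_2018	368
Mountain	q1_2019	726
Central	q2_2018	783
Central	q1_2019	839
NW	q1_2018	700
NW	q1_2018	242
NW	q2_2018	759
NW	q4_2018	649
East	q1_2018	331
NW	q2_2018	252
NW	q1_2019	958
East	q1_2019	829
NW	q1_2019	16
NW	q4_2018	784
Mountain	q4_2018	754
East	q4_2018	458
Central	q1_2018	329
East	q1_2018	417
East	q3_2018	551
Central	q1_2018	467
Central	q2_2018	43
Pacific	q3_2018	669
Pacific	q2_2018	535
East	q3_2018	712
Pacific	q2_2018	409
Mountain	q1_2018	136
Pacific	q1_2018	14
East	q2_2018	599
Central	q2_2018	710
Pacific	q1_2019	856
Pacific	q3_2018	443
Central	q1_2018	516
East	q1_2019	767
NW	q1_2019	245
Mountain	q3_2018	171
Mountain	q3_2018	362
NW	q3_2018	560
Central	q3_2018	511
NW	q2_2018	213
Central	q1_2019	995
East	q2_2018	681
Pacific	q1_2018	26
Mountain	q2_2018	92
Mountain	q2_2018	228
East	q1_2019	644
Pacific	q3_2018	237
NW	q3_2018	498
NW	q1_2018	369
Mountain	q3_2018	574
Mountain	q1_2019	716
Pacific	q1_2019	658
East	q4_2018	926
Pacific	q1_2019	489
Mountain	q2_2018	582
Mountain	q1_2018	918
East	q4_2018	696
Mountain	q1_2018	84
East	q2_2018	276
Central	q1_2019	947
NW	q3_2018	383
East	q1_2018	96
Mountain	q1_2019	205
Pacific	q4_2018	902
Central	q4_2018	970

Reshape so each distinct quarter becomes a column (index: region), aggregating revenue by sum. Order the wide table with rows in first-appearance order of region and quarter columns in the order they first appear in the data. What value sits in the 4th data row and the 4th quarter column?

With rows in first-appearance order of region, row 4 is region=East. quarter columns in first-appearance order: q4_2018, q3_2018, q2_2018, q1_2018, q1_2019; column 4 is q1_2018.
Long rows with region=East, quarter=q1_2018: 331 + 417 + 96 = 844.

844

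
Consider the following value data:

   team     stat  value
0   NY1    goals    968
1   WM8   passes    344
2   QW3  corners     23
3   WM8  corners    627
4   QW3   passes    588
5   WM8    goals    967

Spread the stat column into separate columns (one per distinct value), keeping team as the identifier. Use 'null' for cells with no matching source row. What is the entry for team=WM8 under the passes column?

The long row with team=WM8, stat=passes has value=344.

344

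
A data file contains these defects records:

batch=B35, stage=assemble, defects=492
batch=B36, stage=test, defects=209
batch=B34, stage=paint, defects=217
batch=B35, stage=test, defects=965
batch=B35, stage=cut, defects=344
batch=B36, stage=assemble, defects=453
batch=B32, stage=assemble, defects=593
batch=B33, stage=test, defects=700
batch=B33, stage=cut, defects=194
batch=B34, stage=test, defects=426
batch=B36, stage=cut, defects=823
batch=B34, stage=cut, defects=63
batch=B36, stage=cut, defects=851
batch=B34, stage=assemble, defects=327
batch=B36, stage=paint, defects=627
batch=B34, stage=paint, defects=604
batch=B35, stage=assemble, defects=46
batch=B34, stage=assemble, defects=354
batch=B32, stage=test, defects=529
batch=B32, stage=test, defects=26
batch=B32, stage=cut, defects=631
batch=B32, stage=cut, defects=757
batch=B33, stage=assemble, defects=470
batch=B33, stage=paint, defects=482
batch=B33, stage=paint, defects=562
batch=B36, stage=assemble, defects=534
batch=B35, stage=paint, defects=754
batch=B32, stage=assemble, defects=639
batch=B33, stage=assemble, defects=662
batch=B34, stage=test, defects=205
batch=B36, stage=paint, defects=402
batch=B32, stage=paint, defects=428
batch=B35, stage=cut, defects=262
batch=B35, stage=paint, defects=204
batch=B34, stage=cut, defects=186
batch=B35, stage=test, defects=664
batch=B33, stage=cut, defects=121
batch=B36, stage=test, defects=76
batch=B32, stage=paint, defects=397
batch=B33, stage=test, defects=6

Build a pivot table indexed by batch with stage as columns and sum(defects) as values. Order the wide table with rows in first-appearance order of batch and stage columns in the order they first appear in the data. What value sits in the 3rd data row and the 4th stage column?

With rows in first-appearance order of batch, row 3 is batch=B34. stage columns in first-appearance order: assemble, test, paint, cut; column 4 is cut.
Long rows with batch=B34, stage=cut: 63 + 186 = 249.

249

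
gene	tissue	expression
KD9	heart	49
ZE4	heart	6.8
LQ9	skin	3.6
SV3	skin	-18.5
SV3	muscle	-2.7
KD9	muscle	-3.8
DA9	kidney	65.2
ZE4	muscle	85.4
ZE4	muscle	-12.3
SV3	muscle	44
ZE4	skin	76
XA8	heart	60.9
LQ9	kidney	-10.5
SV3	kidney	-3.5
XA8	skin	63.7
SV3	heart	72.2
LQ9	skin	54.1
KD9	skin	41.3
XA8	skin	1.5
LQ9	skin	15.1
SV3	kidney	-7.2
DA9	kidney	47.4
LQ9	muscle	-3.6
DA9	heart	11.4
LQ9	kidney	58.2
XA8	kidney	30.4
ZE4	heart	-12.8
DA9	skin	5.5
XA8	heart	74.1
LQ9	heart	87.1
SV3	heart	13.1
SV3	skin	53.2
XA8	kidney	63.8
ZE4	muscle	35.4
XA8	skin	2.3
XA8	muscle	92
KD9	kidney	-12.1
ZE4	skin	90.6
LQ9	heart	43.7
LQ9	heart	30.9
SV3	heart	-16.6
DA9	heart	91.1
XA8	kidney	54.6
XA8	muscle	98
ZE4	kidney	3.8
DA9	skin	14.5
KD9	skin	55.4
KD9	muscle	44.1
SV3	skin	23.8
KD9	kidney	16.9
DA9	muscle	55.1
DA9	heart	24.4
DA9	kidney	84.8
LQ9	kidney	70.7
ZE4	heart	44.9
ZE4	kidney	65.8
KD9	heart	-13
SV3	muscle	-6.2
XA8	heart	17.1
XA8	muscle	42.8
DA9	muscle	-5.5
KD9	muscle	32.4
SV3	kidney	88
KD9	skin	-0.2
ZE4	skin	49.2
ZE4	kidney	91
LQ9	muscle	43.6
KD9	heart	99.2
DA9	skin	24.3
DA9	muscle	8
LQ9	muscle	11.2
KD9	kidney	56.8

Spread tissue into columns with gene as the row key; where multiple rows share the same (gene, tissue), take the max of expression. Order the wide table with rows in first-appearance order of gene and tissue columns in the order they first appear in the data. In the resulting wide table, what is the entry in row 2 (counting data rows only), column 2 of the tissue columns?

With rows in first-appearance order of gene, row 2 is gene=ZE4. tissue columns in first-appearance order: heart, skin, muscle, kidney; column 2 is skin.
Long rows with gene=ZE4, tissue=skin: max(76, 90.6, 49.2) = 90.6.

90.6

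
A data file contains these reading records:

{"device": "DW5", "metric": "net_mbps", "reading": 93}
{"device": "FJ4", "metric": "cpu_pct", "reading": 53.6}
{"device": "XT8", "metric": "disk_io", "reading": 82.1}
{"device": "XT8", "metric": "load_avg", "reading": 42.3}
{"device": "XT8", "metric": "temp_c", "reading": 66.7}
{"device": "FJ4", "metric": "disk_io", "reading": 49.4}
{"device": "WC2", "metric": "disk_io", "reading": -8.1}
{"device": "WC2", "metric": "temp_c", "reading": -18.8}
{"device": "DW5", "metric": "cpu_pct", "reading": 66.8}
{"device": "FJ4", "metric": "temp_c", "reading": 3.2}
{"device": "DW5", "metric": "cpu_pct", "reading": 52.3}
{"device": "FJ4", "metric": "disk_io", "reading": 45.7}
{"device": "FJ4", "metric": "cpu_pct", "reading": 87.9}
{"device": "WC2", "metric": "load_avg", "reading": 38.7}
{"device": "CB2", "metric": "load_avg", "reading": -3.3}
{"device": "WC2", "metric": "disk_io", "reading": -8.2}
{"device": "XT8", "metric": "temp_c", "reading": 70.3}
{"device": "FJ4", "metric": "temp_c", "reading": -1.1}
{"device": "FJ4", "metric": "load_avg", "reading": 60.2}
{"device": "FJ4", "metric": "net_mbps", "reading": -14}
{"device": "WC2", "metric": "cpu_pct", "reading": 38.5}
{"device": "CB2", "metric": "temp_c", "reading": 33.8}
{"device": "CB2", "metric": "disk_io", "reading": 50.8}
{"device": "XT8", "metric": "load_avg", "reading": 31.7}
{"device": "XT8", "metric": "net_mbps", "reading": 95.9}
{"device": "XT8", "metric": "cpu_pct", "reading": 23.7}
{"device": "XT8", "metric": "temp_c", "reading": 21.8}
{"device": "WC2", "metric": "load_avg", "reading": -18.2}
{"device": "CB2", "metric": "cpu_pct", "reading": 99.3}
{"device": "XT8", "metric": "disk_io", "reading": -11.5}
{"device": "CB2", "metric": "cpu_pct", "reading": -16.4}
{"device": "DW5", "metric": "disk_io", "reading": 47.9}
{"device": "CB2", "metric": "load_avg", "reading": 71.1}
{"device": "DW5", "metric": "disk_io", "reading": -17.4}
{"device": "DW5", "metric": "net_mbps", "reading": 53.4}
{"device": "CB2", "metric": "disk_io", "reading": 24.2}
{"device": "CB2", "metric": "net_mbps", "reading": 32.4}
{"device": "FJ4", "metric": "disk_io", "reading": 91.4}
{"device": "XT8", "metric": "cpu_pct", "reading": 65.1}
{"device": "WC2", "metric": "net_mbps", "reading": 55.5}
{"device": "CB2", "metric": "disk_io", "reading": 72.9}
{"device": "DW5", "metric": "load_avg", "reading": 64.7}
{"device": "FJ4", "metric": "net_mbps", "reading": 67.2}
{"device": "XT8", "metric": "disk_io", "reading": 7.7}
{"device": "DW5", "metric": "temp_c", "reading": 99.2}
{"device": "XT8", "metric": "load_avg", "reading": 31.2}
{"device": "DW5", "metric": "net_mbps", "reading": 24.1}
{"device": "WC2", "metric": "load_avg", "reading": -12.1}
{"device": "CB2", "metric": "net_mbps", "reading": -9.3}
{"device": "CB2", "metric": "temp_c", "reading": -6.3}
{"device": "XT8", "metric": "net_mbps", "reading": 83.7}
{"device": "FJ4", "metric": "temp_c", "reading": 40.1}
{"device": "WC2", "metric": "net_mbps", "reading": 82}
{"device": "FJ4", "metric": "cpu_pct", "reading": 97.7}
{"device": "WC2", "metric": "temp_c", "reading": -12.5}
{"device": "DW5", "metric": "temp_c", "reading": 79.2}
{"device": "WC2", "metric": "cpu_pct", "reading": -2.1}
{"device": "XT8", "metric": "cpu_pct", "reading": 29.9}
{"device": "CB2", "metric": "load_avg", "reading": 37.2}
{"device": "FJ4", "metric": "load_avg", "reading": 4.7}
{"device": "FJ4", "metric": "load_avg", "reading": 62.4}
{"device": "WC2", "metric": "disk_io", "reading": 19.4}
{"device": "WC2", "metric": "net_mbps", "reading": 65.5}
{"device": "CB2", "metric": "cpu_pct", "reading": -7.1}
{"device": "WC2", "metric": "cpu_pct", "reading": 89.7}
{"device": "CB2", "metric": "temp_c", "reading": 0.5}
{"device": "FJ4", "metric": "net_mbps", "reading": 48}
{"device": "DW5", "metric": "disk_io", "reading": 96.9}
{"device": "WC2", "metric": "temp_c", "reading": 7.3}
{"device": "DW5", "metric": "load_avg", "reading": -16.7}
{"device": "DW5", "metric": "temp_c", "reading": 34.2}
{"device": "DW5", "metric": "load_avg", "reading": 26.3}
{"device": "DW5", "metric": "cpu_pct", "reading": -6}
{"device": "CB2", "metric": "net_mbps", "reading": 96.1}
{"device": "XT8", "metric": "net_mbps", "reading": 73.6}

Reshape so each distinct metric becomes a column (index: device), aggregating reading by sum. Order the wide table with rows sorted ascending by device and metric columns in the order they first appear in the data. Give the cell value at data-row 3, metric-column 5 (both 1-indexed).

With rows sorted ascending by device, row 3 is device=FJ4. metric columns in first-appearance order: net_mbps, cpu_pct, disk_io, load_avg, temp_c; column 5 is temp_c.
Long rows with device=FJ4, metric=temp_c: 3.2 + -1.1 + 40.1 = 42.2.

42.2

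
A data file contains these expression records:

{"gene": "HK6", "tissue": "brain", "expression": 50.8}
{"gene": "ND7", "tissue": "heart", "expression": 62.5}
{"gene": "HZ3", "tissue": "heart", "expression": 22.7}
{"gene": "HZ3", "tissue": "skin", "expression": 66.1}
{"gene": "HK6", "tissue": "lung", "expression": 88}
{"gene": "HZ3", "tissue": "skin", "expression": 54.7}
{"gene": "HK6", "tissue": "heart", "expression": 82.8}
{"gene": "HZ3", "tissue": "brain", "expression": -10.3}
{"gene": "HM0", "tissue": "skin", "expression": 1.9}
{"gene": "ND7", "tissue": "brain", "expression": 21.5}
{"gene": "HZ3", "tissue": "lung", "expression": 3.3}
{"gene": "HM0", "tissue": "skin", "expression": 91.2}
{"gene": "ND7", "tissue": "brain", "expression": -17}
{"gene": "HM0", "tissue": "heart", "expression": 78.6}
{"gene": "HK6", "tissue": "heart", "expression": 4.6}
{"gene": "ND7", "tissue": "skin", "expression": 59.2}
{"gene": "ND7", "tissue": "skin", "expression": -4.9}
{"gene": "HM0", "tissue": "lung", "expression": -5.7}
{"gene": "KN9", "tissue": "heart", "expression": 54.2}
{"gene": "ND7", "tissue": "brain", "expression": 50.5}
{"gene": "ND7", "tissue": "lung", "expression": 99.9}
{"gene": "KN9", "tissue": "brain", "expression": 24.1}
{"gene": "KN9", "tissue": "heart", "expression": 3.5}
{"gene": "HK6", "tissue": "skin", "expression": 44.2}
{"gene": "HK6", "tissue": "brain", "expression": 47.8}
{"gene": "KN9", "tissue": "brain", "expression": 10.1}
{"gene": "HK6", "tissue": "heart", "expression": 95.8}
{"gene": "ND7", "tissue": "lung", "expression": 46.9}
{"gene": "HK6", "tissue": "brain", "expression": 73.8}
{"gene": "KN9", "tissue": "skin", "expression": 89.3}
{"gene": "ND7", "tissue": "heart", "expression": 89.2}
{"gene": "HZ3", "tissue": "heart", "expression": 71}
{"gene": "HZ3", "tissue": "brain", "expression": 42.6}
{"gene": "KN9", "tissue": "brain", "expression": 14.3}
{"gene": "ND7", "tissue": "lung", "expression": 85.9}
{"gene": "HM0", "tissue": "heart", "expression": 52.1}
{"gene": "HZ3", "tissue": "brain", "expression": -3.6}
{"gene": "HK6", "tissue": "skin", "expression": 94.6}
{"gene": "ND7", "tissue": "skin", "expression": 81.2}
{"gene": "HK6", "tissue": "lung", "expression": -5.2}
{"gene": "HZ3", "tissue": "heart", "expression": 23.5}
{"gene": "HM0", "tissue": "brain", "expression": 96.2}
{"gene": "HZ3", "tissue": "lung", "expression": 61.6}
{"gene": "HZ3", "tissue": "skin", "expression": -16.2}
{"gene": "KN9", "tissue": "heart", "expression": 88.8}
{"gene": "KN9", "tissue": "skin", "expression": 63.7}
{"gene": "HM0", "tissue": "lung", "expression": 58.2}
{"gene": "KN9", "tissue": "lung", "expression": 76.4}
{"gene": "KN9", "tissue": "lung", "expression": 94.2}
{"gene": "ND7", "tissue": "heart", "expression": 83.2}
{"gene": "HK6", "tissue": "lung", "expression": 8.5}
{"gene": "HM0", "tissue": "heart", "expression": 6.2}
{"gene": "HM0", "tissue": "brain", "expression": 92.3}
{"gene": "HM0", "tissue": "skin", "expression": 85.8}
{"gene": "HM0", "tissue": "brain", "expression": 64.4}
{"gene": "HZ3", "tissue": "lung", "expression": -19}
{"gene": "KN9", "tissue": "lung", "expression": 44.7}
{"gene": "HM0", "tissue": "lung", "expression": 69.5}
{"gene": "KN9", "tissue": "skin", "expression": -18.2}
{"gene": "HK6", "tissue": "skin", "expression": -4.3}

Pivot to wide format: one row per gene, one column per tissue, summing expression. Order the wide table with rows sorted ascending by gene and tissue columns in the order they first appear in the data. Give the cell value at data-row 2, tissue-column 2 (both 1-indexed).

136.9

With rows sorted ascending by gene, row 2 is gene=HM0. tissue columns in first-appearance order: brain, heart, skin, lung; column 2 is heart.
Long rows with gene=HM0, tissue=heart: 78.6 + 52.1 + 6.2 = 136.9.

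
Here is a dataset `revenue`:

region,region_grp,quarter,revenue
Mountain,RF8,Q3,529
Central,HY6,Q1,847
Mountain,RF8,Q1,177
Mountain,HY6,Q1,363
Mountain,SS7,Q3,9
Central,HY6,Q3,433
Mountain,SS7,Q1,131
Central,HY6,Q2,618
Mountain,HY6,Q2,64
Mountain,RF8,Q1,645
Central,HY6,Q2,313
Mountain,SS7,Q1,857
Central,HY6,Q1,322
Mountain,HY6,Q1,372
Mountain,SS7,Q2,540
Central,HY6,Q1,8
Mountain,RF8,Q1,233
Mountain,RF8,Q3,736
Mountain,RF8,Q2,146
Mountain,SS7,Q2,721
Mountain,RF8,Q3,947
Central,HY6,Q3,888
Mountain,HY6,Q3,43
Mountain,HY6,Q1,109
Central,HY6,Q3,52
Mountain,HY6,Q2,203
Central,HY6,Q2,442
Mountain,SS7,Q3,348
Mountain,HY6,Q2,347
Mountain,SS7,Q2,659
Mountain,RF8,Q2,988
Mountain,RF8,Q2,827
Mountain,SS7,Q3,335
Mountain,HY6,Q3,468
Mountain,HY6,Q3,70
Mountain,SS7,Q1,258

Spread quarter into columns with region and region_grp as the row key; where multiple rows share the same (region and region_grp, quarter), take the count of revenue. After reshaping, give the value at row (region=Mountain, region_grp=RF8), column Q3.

Rows with region=Mountain, region_grp=RF8 and quarter=Q3: revenue values are 529, 736, 947.
3 rows match — count = 3.

3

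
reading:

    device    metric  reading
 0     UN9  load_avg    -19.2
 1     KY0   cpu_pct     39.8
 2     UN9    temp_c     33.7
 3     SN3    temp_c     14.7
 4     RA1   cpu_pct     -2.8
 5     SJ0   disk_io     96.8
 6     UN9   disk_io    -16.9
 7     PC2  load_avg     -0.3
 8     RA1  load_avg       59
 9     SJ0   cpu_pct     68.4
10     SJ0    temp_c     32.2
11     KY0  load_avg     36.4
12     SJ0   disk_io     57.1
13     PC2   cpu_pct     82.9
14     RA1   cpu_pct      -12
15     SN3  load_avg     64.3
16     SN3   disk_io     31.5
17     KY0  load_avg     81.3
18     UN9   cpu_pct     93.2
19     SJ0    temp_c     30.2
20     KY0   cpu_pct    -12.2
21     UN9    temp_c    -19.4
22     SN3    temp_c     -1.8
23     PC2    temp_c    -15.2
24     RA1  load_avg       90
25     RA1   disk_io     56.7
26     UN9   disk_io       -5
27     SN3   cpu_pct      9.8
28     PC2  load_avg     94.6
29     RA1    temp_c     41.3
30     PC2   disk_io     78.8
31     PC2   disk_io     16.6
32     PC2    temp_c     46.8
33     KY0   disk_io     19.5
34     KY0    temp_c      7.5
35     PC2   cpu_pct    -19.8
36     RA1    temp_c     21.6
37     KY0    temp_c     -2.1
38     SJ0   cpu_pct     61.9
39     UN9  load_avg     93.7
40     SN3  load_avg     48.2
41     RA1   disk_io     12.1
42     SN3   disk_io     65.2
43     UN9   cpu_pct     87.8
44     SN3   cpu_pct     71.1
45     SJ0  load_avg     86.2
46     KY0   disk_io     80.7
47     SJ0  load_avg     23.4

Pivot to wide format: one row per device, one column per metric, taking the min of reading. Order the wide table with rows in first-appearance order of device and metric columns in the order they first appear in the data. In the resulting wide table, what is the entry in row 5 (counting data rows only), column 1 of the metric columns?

23.4

With rows in first-appearance order of device, row 5 is device=SJ0. metric columns in first-appearance order: load_avg, cpu_pct, temp_c, disk_io; column 1 is load_avg.
Long rows with device=SJ0, metric=load_avg: min(86.2, 23.4) = 23.4.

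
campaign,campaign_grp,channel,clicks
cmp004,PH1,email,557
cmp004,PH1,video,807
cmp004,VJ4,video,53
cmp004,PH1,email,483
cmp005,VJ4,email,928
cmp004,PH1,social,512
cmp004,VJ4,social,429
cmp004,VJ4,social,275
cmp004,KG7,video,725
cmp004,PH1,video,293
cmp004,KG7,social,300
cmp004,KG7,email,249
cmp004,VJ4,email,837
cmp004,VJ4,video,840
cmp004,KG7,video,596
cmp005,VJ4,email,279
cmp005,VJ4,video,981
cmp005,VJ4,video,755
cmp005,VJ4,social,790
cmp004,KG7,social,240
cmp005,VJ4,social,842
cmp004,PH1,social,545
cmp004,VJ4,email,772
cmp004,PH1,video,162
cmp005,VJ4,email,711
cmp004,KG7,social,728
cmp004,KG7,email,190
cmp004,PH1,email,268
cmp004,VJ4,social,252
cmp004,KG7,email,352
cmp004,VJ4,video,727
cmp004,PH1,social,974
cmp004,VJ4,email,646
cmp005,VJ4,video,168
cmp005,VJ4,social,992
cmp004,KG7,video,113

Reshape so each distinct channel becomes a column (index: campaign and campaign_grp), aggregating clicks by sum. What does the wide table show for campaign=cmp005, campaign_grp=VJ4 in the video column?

1904

Rows with campaign=cmp005, campaign_grp=VJ4 and channel=video: clicks values are 981, 755, 168.
981 + 755 + 168 = 1904.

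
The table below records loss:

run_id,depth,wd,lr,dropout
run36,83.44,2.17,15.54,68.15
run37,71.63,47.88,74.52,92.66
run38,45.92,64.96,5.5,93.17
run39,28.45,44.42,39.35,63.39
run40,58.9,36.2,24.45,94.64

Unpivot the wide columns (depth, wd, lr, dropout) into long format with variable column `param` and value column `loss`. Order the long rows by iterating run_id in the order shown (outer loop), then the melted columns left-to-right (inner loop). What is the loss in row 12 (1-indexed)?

20 rows total (5 × 4). Row 12: index ⌊(12-1)/4⌋ = 2 into run_id → run38; (12-1) mod 4 = 3 into the melted columns → dropout.
So row 12 is (run38, dropout, 93.17); loss = 93.17.

93.17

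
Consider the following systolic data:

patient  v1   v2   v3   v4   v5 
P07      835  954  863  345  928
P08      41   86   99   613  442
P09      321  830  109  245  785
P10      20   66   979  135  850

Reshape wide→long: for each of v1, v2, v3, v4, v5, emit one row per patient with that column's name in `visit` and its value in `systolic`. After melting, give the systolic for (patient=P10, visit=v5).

Unpivoting turns each (patient, wide-column) pair into one long row.
The wide cell at row P10, column v5 holds 850, so the long row (P10, v5) has systolic=850.

850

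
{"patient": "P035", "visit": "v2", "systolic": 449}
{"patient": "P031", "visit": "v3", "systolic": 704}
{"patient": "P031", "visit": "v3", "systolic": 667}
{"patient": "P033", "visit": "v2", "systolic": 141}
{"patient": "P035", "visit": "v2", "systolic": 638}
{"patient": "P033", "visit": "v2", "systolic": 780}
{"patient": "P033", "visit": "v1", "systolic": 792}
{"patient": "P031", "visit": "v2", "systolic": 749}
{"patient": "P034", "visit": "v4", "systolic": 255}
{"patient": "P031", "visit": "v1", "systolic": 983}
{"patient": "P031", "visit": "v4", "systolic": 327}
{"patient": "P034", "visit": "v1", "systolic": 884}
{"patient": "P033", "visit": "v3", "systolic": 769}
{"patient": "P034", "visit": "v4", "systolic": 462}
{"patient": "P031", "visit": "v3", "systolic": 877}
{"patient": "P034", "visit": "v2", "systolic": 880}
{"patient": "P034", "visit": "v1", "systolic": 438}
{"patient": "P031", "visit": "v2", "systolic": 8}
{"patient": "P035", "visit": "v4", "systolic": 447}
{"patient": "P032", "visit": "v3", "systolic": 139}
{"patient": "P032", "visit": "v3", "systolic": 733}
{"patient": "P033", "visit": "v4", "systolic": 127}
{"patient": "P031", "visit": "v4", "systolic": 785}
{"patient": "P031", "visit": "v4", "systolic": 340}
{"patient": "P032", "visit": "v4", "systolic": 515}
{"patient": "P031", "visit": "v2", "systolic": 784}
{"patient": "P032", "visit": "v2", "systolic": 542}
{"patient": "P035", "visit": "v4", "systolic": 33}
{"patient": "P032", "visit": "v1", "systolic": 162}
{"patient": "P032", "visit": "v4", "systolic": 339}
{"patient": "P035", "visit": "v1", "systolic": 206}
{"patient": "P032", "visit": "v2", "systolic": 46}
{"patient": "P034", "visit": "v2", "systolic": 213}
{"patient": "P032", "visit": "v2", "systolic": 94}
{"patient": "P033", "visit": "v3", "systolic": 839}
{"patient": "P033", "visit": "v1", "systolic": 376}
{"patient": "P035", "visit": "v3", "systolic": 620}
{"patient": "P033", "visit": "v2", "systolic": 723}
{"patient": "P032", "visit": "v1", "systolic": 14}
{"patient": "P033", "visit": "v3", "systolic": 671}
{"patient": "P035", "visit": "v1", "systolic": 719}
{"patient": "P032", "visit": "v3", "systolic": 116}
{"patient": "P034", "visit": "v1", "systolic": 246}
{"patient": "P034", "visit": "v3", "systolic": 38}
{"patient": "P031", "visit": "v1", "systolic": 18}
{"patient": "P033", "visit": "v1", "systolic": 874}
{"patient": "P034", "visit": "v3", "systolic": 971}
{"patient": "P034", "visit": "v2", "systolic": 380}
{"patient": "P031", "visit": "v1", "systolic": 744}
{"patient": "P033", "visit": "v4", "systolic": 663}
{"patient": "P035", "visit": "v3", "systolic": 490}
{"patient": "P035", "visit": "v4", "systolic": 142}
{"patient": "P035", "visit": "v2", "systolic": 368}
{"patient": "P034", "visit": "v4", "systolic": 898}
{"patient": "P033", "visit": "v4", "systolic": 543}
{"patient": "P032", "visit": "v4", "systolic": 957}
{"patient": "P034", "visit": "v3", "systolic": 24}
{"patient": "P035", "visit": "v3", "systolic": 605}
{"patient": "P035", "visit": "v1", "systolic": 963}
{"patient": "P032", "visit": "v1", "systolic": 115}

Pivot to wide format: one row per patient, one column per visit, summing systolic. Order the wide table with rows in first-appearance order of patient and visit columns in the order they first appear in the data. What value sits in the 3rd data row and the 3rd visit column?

With rows in first-appearance order of patient, row 3 is patient=P033. visit columns in first-appearance order: v2, v3, v1, v4; column 3 is v1.
Long rows with patient=P033, visit=v1: 792 + 376 + 874 = 2042.

2042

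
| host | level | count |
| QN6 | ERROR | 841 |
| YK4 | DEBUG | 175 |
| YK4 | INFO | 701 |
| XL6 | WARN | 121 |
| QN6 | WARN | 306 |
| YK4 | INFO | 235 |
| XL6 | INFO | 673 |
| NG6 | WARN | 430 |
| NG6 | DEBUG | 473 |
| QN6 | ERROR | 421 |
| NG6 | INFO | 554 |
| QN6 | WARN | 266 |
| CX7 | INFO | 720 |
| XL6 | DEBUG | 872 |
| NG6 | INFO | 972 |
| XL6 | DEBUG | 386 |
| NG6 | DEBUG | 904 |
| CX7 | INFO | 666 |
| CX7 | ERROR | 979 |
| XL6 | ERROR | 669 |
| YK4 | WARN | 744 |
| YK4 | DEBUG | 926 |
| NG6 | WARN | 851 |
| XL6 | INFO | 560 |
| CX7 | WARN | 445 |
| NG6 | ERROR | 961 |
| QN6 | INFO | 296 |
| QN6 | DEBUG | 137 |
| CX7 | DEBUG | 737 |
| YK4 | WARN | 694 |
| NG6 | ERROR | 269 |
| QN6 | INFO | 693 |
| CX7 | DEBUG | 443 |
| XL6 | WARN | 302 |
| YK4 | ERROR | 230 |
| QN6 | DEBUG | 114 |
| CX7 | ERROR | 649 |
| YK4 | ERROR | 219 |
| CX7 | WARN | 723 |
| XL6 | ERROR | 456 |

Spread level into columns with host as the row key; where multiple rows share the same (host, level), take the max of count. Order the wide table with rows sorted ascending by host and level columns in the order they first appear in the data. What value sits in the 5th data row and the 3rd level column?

701

With rows sorted ascending by host, row 5 is host=YK4. level columns in first-appearance order: ERROR, DEBUG, INFO, WARN; column 3 is INFO.
Long rows with host=YK4, level=INFO: max(701, 235) = 701.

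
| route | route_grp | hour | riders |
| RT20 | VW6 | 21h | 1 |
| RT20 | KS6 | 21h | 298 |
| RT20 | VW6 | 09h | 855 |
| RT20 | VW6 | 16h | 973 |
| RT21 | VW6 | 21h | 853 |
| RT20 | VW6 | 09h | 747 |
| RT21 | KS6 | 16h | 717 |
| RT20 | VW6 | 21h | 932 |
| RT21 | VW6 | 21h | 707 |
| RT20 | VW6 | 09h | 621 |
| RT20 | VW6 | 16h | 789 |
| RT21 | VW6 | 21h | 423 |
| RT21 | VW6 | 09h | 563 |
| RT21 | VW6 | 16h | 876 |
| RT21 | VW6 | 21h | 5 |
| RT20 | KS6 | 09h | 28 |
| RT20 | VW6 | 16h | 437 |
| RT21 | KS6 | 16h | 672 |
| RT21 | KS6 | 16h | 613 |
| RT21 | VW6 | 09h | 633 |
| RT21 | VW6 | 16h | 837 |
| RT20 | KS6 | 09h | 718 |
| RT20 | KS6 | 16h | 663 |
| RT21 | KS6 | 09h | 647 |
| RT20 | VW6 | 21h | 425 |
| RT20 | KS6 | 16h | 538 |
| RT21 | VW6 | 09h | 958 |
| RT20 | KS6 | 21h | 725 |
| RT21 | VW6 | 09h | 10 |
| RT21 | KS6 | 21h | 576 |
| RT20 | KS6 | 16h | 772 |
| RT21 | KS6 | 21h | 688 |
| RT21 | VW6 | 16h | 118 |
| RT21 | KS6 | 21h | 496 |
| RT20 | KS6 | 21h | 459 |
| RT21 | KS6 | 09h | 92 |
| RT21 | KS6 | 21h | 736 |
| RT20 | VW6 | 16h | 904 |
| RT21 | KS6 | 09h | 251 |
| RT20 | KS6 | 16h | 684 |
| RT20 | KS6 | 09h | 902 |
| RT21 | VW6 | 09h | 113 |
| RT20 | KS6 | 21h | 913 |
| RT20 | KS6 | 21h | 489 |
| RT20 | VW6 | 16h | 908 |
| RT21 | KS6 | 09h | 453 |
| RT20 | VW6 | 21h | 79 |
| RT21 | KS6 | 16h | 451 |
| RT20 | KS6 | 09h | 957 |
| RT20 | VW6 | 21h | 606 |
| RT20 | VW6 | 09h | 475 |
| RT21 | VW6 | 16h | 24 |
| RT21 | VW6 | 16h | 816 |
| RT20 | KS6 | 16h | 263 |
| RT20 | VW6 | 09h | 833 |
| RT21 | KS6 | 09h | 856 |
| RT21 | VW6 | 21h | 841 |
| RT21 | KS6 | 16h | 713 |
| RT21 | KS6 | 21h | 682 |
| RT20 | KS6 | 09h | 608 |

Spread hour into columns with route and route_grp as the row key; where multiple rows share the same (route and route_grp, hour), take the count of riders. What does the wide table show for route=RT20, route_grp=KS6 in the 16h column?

Rows with route=RT20, route_grp=KS6 and hour=16h: riders values are 663, 538, 772, 684, 263.
5 rows match — count = 5.

5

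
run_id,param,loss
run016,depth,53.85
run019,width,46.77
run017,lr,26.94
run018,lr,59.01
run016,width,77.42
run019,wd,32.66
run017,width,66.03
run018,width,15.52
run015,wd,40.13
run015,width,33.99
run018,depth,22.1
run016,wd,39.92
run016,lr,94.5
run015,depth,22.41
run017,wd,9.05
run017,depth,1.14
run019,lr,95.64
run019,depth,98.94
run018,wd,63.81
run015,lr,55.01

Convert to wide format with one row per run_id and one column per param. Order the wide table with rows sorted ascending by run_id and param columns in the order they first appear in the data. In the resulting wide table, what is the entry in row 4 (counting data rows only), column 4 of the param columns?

With rows sorted ascending by run_id, row 4 is run_id=run018. param columns in first-appearance order: depth, width, lr, wd; column 4 is wd.
Long rows with run_id=run018, param=wd: loss = 63.81.

63.81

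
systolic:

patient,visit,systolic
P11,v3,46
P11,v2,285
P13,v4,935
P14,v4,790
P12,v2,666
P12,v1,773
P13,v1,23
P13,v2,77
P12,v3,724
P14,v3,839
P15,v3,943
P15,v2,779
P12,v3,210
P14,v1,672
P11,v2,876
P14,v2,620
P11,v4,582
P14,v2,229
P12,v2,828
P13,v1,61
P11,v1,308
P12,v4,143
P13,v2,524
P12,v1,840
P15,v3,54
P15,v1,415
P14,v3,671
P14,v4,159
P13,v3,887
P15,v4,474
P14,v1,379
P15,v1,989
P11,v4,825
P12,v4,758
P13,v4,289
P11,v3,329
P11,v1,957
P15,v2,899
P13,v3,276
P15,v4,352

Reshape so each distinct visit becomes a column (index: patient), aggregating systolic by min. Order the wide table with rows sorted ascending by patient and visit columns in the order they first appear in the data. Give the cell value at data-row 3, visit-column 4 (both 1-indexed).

23

With rows sorted ascending by patient, row 3 is patient=P13. visit columns in first-appearance order: v3, v2, v4, v1; column 4 is v1.
Long rows with patient=P13, visit=v1: min(23, 61) = 23.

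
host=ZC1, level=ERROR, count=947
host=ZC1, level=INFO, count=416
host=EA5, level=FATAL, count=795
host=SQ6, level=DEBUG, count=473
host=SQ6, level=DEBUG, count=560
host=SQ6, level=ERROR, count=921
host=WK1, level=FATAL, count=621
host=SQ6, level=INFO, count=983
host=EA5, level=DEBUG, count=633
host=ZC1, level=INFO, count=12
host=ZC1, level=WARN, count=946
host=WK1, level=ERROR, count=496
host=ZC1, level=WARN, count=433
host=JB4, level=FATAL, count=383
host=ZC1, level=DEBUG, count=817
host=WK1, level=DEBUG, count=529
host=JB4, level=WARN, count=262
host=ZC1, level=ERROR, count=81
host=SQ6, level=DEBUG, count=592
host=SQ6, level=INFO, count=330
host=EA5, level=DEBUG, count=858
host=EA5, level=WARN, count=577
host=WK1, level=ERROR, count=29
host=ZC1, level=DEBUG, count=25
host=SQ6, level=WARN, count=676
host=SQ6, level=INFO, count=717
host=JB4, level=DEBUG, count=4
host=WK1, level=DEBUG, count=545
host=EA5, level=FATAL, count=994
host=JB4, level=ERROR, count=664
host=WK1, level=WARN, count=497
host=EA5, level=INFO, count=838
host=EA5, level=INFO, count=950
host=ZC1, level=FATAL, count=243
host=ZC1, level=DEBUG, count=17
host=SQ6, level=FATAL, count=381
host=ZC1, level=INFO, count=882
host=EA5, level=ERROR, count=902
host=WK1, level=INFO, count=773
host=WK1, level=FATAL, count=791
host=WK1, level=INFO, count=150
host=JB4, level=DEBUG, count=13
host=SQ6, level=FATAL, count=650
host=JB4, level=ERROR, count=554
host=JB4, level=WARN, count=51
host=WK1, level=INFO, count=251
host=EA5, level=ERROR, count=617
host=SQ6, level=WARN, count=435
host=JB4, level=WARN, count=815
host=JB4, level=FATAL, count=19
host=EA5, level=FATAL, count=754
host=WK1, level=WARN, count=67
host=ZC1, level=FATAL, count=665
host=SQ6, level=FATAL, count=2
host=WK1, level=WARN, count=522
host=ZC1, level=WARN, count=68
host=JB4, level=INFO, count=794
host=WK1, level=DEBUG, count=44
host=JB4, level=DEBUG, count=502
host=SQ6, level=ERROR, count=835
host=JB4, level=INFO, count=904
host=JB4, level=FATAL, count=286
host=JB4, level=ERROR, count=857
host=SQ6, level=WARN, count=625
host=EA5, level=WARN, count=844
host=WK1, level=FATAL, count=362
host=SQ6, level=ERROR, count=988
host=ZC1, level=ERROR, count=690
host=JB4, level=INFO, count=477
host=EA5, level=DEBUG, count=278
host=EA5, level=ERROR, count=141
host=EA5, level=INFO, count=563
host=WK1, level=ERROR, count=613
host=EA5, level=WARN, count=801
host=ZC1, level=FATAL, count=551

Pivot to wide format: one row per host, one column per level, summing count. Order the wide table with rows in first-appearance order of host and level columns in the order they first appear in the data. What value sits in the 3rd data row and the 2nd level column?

2030

With rows in first-appearance order of host, row 3 is host=SQ6. level columns in first-appearance order: ERROR, INFO, FATAL, DEBUG, WARN; column 2 is INFO.
Long rows with host=SQ6, level=INFO: 983 + 330 + 717 = 2030.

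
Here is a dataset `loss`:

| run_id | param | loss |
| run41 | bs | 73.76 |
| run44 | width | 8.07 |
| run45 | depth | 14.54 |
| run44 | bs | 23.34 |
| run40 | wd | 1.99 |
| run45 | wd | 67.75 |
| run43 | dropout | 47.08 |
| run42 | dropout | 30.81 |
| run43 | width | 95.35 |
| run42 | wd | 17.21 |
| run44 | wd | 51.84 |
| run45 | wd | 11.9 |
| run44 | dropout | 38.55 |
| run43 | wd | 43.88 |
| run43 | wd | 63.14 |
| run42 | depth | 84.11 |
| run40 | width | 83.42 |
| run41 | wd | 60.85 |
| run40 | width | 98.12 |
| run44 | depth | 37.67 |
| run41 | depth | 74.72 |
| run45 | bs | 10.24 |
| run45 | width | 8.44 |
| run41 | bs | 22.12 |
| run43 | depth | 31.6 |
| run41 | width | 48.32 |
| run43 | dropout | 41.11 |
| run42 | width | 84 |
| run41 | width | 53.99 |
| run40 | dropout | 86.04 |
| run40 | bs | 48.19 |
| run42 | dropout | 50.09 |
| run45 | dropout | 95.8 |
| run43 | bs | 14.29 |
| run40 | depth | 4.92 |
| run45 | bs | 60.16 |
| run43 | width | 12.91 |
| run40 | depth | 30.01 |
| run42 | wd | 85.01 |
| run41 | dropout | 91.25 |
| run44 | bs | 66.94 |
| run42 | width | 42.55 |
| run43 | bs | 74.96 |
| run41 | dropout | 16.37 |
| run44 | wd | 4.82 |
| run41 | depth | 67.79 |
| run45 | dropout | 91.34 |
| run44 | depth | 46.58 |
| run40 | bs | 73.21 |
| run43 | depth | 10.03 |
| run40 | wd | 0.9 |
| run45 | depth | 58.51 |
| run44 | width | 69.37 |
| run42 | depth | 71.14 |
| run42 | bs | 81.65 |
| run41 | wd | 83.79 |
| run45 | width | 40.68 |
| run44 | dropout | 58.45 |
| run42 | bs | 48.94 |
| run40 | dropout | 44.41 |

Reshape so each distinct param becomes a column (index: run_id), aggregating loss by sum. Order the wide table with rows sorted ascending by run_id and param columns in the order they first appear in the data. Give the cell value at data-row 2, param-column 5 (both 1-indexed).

With rows sorted ascending by run_id, row 2 is run_id=run41. param columns in first-appearance order: bs, width, depth, wd, dropout; column 5 is dropout.
Long rows with run_id=run41, param=dropout: 91.25 + 16.37 = 107.62.

107.62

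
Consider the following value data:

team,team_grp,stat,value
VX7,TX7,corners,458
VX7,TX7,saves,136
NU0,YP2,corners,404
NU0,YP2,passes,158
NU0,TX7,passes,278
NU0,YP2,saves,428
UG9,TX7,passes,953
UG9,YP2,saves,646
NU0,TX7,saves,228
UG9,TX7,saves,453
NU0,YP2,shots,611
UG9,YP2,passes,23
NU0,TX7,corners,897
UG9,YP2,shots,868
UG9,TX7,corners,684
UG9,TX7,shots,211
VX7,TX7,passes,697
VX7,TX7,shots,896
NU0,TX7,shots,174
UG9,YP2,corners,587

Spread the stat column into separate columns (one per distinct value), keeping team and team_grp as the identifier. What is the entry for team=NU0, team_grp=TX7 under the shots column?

174

Wide layout: rows indexed by team and team_grp, columns are the 4 distinct stat values (corners, saves, passes, shots).
Cell (team=NU0, team_grp=TX7, stat=shots) draws from the long row where team=NU0, team_grp=TX7 and stat=shots, which has value=174.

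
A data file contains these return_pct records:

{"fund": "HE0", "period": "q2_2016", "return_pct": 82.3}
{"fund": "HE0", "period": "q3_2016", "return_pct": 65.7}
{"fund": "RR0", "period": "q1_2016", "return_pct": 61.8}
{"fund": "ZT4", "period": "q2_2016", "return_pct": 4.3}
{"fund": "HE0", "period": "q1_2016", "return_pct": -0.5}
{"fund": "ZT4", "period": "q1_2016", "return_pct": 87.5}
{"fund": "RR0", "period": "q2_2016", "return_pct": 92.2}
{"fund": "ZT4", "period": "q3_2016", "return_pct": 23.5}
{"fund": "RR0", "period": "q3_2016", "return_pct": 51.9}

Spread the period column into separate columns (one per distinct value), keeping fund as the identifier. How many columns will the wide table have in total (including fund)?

4

1 column for fund plus 3 distinct period values → 4 columns.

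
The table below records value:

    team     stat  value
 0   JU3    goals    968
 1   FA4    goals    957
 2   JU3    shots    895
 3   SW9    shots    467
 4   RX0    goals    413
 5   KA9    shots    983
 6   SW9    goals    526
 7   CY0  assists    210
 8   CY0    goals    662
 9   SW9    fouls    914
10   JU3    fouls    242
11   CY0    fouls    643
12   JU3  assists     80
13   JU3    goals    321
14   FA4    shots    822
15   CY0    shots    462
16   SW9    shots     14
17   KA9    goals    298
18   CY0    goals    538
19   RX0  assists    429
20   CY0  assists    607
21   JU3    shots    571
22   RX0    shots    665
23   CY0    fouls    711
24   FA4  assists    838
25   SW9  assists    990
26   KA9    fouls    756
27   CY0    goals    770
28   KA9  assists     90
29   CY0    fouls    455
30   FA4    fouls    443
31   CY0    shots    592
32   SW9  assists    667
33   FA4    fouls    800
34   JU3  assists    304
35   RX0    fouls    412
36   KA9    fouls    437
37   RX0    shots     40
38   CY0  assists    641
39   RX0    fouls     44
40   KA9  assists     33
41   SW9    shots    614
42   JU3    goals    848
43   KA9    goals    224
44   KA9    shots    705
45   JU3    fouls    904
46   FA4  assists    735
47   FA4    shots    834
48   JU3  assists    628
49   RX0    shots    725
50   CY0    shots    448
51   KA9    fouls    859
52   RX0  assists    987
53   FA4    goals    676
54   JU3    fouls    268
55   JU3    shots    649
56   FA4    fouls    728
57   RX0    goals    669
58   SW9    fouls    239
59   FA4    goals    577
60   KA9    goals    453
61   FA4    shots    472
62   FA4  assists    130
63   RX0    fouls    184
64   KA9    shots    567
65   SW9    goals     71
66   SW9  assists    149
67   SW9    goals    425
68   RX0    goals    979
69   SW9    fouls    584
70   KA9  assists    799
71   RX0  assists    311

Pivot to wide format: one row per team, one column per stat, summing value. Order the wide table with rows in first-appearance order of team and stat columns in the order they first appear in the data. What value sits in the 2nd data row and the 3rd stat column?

With rows in first-appearance order of team, row 2 is team=FA4. stat columns in first-appearance order: goals, shots, assists, fouls; column 3 is assists.
Long rows with team=FA4, stat=assists: 838 + 735 + 130 = 1703.

1703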